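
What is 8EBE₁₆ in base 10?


Positional values:
Position 0: E × 16^0 = 14 × 1 = 14
Position 1: B × 16^1 = 11 × 16 = 176
Position 2: E × 16^2 = 14 × 256 = 3584
Position 3: 8 × 16^3 = 8 × 4096 = 32768
Sum = 14 + 176 + 3584 + 32768
= 36542


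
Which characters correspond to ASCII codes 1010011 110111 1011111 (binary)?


Codes (binary): 1010011 110111 1011111
Per-code ASCII lookup:
  1010011 = 83  (range 65-90: uppercase, 83 - 65 = 18) → 'S'
  110111 = 55  (range 48-57: digits, 55 - 48 = 7) → '7'
  1011111 = 95  (special character) → '_'
= 'S7_'


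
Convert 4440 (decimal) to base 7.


Divide by 7 repeatedly:
4440 ÷ 7 = 634 remainder 2
634 ÷ 7 = 90 remainder 4
90 ÷ 7 = 12 remainder 6
12 ÷ 7 = 1 remainder 5
1 ÷ 7 = 0 remainder 1
Reading remainders bottom-up:
= 15642


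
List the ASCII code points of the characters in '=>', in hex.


String: '=>'  (2 characters)
Per-character ASCII lookup:
  '=': special character: '=' = 61 → 0x3D
  '>': special character: '>' = 62 → 0x3E
= 0x3D 0x3E


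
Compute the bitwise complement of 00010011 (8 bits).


Original: 00010011
Invert all bits:
  bit 0: 0 → 1
  bit 1: 0 → 1
  bit 2: 0 → 1
  bit 3: 1 → 0
  bit 4: 0 → 1
  bit 5: 0 → 1
  bit 6: 1 → 0
  bit 7: 1 → 0
= 11101100


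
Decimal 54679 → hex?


Divide by 16 repeatedly:
54679 ÷ 16 = 3417 remainder 7 (7)
3417 ÷ 16 = 213 remainder 9 (9)
213 ÷ 16 = 13 remainder 5 (5)
13 ÷ 16 = 0 remainder 13 (D)
Reading remainders bottom-up:
= 0xD597


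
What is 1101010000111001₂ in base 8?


Group into 3-bit groups: 001101010000111001
  001 = 1
  101 = 5
  010 = 2
  000 = 0
  111 = 7
  001 = 1
= 0o152071


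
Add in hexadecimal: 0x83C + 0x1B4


Align and add column by column (LSB to MSB, each column mod 16 with carry):
  083C
+ 01B4
  ----
  col 0: C(12) + 4(4) + 0 (carry in) = 16 → 0(0), carry out 1
  col 1: 3(3) + B(11) + 1 (carry in) = 15 → F(15), carry out 0
  col 2: 8(8) + 1(1) + 0 (carry in) = 9 → 9(9), carry out 0
  col 3: 0(0) + 0(0) + 0 (carry in) = 0 → 0(0), carry out 0
Reading digits MSB→LSB: 09F0
Strip leading zeros: 9F0
= 0x9F0


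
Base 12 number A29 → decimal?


Positional values (base 12):
  9 × 12^0 = 9 × 1 = 9
  2 × 12^1 = 2 × 12 = 24
  A × 12^2 = 10 × 144 = 1440
Sum = 9 + 24 + 1440
= 1473


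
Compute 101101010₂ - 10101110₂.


Align and subtract column by column (LSB to MSB, borrowing when needed):
  101101010
- 010101110
  ---------
  col 0: (0 - 0 borrow-in) - 0 → 0 - 0 = 0, borrow out 0
  col 1: (1 - 0 borrow-in) - 1 → 1 - 1 = 0, borrow out 0
  col 2: (0 - 0 borrow-in) - 1 → borrow from next column: (0+2) - 1 = 1, borrow out 1
  col 3: (1 - 1 borrow-in) - 1 → borrow from next column: (0+2) - 1 = 1, borrow out 1
  col 4: (0 - 1 borrow-in) - 0 → borrow from next column: (-1+2) - 0 = 1, borrow out 1
  col 5: (1 - 1 borrow-in) - 1 → borrow from next column: (0+2) - 1 = 1, borrow out 1
  col 6: (1 - 1 borrow-in) - 0 → 0 - 0 = 0, borrow out 0
  col 7: (0 - 0 borrow-in) - 1 → borrow from next column: (0+2) - 1 = 1, borrow out 1
  col 8: (1 - 1 borrow-in) - 0 → 0 - 0 = 0, borrow out 0
Reading bits MSB→LSB: 010111100
Strip leading zeros: 10111100
= 10111100


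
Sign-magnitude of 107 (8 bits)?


Sign bit: 0 (positive)
Magnitude: 107 = 1101011
= 01101011


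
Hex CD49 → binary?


Each hex digit → 4 binary bits:
  C = 1100
  D = 1101
  4 = 0100
  9 = 1001
Concatenate: 1100 1101 0100 1001
= 1100110101001001


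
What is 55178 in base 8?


Divide by 8 repeatedly:
55178 ÷ 8 = 6897 remainder 2
6897 ÷ 8 = 862 remainder 1
862 ÷ 8 = 107 remainder 6
107 ÷ 8 = 13 remainder 3
13 ÷ 8 = 1 remainder 5
1 ÷ 8 = 0 remainder 1
Reading remainders bottom-up:
= 0o153612


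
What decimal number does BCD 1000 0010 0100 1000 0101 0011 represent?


Each 4-bit group → digit:
  1000 → 8
  0010 → 2
  0100 → 4
  1000 → 8
  0101 → 5
  0011 → 3
= 824853


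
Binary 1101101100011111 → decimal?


Positional values:
Bit 0: 1 × 2^0 = 1
Bit 1: 1 × 2^1 = 2
Bit 2: 1 × 2^2 = 4
Bit 3: 1 × 2^3 = 8
Bit 4: 1 × 2^4 = 16
Bit 8: 1 × 2^8 = 256
Bit 9: 1 × 2^9 = 512
Bit 11: 1 × 2^11 = 2048
Bit 12: 1 × 2^12 = 4096
Bit 14: 1 × 2^14 = 16384
Bit 15: 1 × 2^15 = 32768
Sum = 1 + 2 + 4 + 8 + 16 + 256 + 512 + 2048 + 4096 + 16384 + 32768
= 56095


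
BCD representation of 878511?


Each digit → 4-bit binary:
  8 → 1000
  7 → 0111
  8 → 1000
  5 → 0101
  1 → 0001
  1 → 0001
= 1000 0111 1000 0101 0001 0001


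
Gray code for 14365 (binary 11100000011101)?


Binary: 11100000011101
Gray code: G = B XOR (B >> 1)
B >> 1 = 01110000001110
11100000011101 XOR 01110000001110:
  1 XOR 0 = 1
  1 XOR 1 = 0
  1 XOR 1 = 0
  0 XOR 1 = 1
  0 XOR 0 = 0
  0 XOR 0 = 0
  0 XOR 0 = 0
  0 XOR 0 = 0
  0 XOR 0 = 0
  1 XOR 0 = 1
  1 XOR 1 = 0
  1 XOR 1 = 0
  0 XOR 1 = 1
  1 XOR 0 = 1
= 10010000010011


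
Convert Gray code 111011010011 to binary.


Gray code: 111011010011
MSB stays the same: 1
Each subsequent bit = prev_binary XOR current_gray:
  B[1] = 1 XOR 1 = 0
  B[2] = 0 XOR 1 = 1
  B[3] = 1 XOR 0 = 1
  B[4] = 1 XOR 1 = 0
  B[5] = 0 XOR 1 = 1
  B[6] = 1 XOR 0 = 1
  B[7] = 1 XOR 1 = 0
  B[8] = 0 XOR 0 = 0
  B[9] = 0 XOR 0 = 0
  B[10] = 0 XOR 1 = 1
  B[11] = 1 XOR 1 = 0
= 101101100010 (2914 decimal)


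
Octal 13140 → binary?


Each octal digit → 3 binary bits:
  1 = 001
  3 = 011
  1 = 001
  4 = 100
  0 = 000
Concatenate: 001 011 001 100 000
= 001011001100000


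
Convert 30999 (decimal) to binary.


Divide by 2 repeatedly:
30999 ÷ 2 = 15499 remainder 1
15499 ÷ 2 = 7749 remainder 1
7749 ÷ 2 = 3874 remainder 1
3874 ÷ 2 = 1937 remainder 0
1937 ÷ 2 = 968 remainder 1
968 ÷ 2 = 484 remainder 0
484 ÷ 2 = 242 remainder 0
242 ÷ 2 = 121 remainder 0
121 ÷ 2 = 60 remainder 1
60 ÷ 2 = 30 remainder 0
30 ÷ 2 = 15 remainder 0
15 ÷ 2 = 7 remainder 1
7 ÷ 2 = 3 remainder 1
3 ÷ 2 = 1 remainder 1
1 ÷ 2 = 0 remainder 1
Reading remainders bottom-up:
= 111100100010111


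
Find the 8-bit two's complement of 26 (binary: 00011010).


Original: 00011010
Step 1 - Invert all bits: 11100101
Step 2 - Add 1: 11100101 + 1
= 11100110 (represents -26)


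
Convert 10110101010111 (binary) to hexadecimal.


Group into 4-bit nibbles: 0010110101010111
  0010 = 2
  1101 = D
  0101 = 5
  0111 = 7
= 0x2D57


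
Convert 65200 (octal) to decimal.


Positional values:
Position 0: 0 × 8^0 = 0
Position 1: 0 × 8^1 = 0
Position 2: 2 × 8^2 = 128
Position 3: 5 × 8^3 = 2560
Position 4: 6 × 8^4 = 24576
Sum = 0 + 0 + 128 + 2560 + 24576
= 27264


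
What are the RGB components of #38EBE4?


Hex: #38EBE4
R = 38₁₆ = 56
G = EB₁₆ = 235
B = E4₁₆ = 228
= RGB(56, 235, 228)


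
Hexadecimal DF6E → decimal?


Positional values:
Position 0: E × 16^0 = 14 × 1 = 14
Position 1: 6 × 16^1 = 6 × 16 = 96
Position 2: F × 16^2 = 15 × 256 = 3840
Position 3: D × 16^3 = 13 × 4096 = 53248
Sum = 14 + 96 + 3840 + 53248
= 57198


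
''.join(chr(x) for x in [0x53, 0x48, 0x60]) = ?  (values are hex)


Codes (hex): 0x53 0x48 0x60
Per-code ASCII lookup:
  0x53 = 83  (range 65-90: uppercase, 83 - 65 = 18) → 'S'
  0x48 = 72  (range 65-90: uppercase, 72 - 65 = 7) → 'H'
  0x60 = 96  (special character) → '`'
= 'SH`'


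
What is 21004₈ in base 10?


Positional values:
Position 0: 4 × 8^0 = 4
Position 1: 0 × 8^1 = 0
Position 2: 0 × 8^2 = 0
Position 3: 1 × 8^3 = 512
Position 4: 2 × 8^4 = 8192
Sum = 4 + 0 + 0 + 512 + 8192
= 8708


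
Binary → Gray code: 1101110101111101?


Binary: 1101110101111101
Gray code: G = B XOR (B >> 1)
B >> 1 = 0110111010111110
1101110101111101 XOR 0110111010111110:
  1 XOR 0 = 1
  1 XOR 1 = 0
  0 XOR 1 = 1
  1 XOR 0 = 1
  1 XOR 1 = 0
  1 XOR 1 = 0
  0 XOR 1 = 1
  1 XOR 0 = 1
  0 XOR 1 = 1
  1 XOR 0 = 1
  1 XOR 1 = 0
  1 XOR 1 = 0
  1 XOR 1 = 0
  1 XOR 1 = 0
  0 XOR 1 = 1
  1 XOR 0 = 1
= 1011001111000011


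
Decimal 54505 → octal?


Divide by 8 repeatedly:
54505 ÷ 8 = 6813 remainder 1
6813 ÷ 8 = 851 remainder 5
851 ÷ 8 = 106 remainder 3
106 ÷ 8 = 13 remainder 2
13 ÷ 8 = 1 remainder 5
1 ÷ 8 = 0 remainder 1
Reading remainders bottom-up:
= 0o152351


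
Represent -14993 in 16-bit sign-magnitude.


Sign bit: 1 (negative)
Magnitude: 14993 = 011101010010001
= 1011101010010001


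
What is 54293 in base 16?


Divide by 16 repeatedly:
54293 ÷ 16 = 3393 remainder 5 (5)
3393 ÷ 16 = 212 remainder 1 (1)
212 ÷ 16 = 13 remainder 4 (4)
13 ÷ 16 = 0 remainder 13 (D)
Reading remainders bottom-up:
= 0xD415


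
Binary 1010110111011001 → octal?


Group into 3-bit groups: 001010110111011001
  001 = 1
  010 = 2
  110 = 6
  111 = 7
  011 = 3
  001 = 1
= 0o126731


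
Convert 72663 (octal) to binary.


Each octal digit → 3 binary bits:
  7 = 111
  2 = 010
  6 = 110
  6 = 110
  3 = 011
Concatenate: 111 010 110 110 011
= 111010110110011


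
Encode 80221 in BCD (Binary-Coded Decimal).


Each digit → 4-bit binary:
  8 → 1000
  0 → 0000
  2 → 0010
  2 → 0010
  1 → 0001
= 1000 0000 0010 0010 0001


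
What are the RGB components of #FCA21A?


Hex: #FCA21A
R = FC₁₆ = 252
G = A2₁₆ = 162
B = 1A₁₆ = 26
= RGB(252, 162, 26)


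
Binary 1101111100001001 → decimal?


Positional values:
Bit 0: 1 × 2^0 = 1
Bit 3: 1 × 2^3 = 8
Bit 8: 1 × 2^8 = 256
Bit 9: 1 × 2^9 = 512
Bit 10: 1 × 2^10 = 1024
Bit 11: 1 × 2^11 = 2048
Bit 12: 1 × 2^12 = 4096
Bit 14: 1 × 2^14 = 16384
Bit 15: 1 × 2^15 = 32768
Sum = 1 + 8 + 256 + 512 + 1024 + 2048 + 4096 + 16384 + 32768
= 57097


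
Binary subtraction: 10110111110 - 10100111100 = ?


Align and subtract column by column (LSB to MSB, borrowing when needed):
  10110111110
- 10100111100
  -----------
  col 0: (0 - 0 borrow-in) - 0 → 0 - 0 = 0, borrow out 0
  col 1: (1 - 0 borrow-in) - 0 → 1 - 0 = 1, borrow out 0
  col 2: (1 - 0 borrow-in) - 1 → 1 - 1 = 0, borrow out 0
  col 3: (1 - 0 borrow-in) - 1 → 1 - 1 = 0, borrow out 0
  col 4: (1 - 0 borrow-in) - 1 → 1 - 1 = 0, borrow out 0
  col 5: (1 - 0 borrow-in) - 1 → 1 - 1 = 0, borrow out 0
  col 6: (0 - 0 borrow-in) - 0 → 0 - 0 = 0, borrow out 0
  col 7: (1 - 0 borrow-in) - 0 → 1 - 0 = 1, borrow out 0
  col 8: (1 - 0 borrow-in) - 1 → 1 - 1 = 0, borrow out 0
  col 9: (0 - 0 borrow-in) - 0 → 0 - 0 = 0, borrow out 0
  col 10: (1 - 0 borrow-in) - 1 → 1 - 1 = 0, borrow out 0
Reading bits MSB→LSB: 00010000010
Strip leading zeros: 10000010
= 10000010


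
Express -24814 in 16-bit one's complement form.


Original: 0110000011101110
Invert all bits:
  bit 0: 0 → 1
  bit 1: 1 → 0
  bit 2: 1 → 0
  bit 3: 0 → 1
  bit 4: 0 → 1
  bit 5: 0 → 1
  bit 6: 0 → 1
  bit 7: 0 → 1
  bit 8: 1 → 0
  bit 9: 1 → 0
  bit 10: 1 → 0
  bit 11: 0 → 1
  bit 12: 1 → 0
  bit 13: 1 → 0
  bit 14: 1 → 0
  bit 15: 0 → 1
= 1001111100010001


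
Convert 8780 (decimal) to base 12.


Divide by 12 repeatedly:
8780 ÷ 12 = 731 remainder 8
731 ÷ 12 = 60 remainder 11
60 ÷ 12 = 5 remainder 0
5 ÷ 12 = 0 remainder 5
Reading remainders bottom-up:
= 50B8


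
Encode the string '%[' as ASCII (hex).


String: '%['  (2 characters)
Per-character ASCII lookup:
  '%': special character: '%' = 37 → 0x25
  '[': special character: '[' = 91 → 0x5B
= 0x25 0x5B


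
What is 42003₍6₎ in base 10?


Positional values (base 6):
  3 × 6^0 = 3 × 1 = 3
  0 × 6^1 = 0 × 6 = 0
  0 × 6^2 = 0 × 36 = 0
  2 × 6^3 = 2 × 216 = 432
  4 × 6^4 = 4 × 1296 = 5184
Sum = 3 + 0 + 0 + 432 + 5184
= 5619


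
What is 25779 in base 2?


Divide by 2 repeatedly:
25779 ÷ 2 = 12889 remainder 1
12889 ÷ 2 = 6444 remainder 1
6444 ÷ 2 = 3222 remainder 0
3222 ÷ 2 = 1611 remainder 0
1611 ÷ 2 = 805 remainder 1
805 ÷ 2 = 402 remainder 1
402 ÷ 2 = 201 remainder 0
201 ÷ 2 = 100 remainder 1
100 ÷ 2 = 50 remainder 0
50 ÷ 2 = 25 remainder 0
25 ÷ 2 = 12 remainder 1
12 ÷ 2 = 6 remainder 0
6 ÷ 2 = 3 remainder 0
3 ÷ 2 = 1 remainder 1
1 ÷ 2 = 0 remainder 1
Reading remainders bottom-up:
= 110010010110011


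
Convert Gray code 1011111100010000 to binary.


Gray code: 1011111100010000
MSB stays the same: 1
Each subsequent bit = prev_binary XOR current_gray:
  B[1] = 1 XOR 0 = 1
  B[2] = 1 XOR 1 = 0
  B[3] = 0 XOR 1 = 1
  B[4] = 1 XOR 1 = 0
  B[5] = 0 XOR 1 = 1
  B[6] = 1 XOR 1 = 0
  B[7] = 0 XOR 1 = 1
  B[8] = 1 XOR 0 = 1
  B[9] = 1 XOR 0 = 1
  B[10] = 1 XOR 0 = 1
  B[11] = 1 XOR 1 = 0
  B[12] = 0 XOR 0 = 0
  B[13] = 0 XOR 0 = 0
  B[14] = 0 XOR 0 = 0
  B[15] = 0 XOR 0 = 0
= 1101010111100000 (54752 decimal)


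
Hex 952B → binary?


Each hex digit → 4 binary bits:
  9 = 1001
  5 = 0101
  2 = 0010
  B = 1011
Concatenate: 1001 0101 0010 1011
= 1001010100101011


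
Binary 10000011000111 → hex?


Group into 4-bit nibbles: 0010000011000111
  0010 = 2
  0000 = 0
  1100 = C
  0111 = 7
= 0x20C7


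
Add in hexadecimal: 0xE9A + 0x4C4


Align and add column by column (LSB to MSB, each column mod 16 with carry):
  0E9A
+ 04C4
  ----
  col 0: A(10) + 4(4) + 0 (carry in) = 14 → E(14), carry out 0
  col 1: 9(9) + C(12) + 0 (carry in) = 21 → 5(5), carry out 1
  col 2: E(14) + 4(4) + 1 (carry in) = 19 → 3(3), carry out 1
  col 3: 0(0) + 0(0) + 1 (carry in) = 1 → 1(1), carry out 0
Reading digits MSB→LSB: 135E
Strip leading zeros: 135E
= 0x135E


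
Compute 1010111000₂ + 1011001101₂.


Align and add column by column (LSB to MSB, carry propagating):
  01010111000
+ 01011001101
  -----------
  col 0: 0 + 1 + 0 (carry in) = 1 → bit 1, carry out 0
  col 1: 0 + 0 + 0 (carry in) = 0 → bit 0, carry out 0
  col 2: 0 + 1 + 0 (carry in) = 1 → bit 1, carry out 0
  col 3: 1 + 1 + 0 (carry in) = 2 → bit 0, carry out 1
  col 4: 1 + 0 + 1 (carry in) = 2 → bit 0, carry out 1
  col 5: 1 + 0 + 1 (carry in) = 2 → bit 0, carry out 1
  col 6: 0 + 1 + 1 (carry in) = 2 → bit 0, carry out 1
  col 7: 1 + 1 + 1 (carry in) = 3 → bit 1, carry out 1
  col 8: 0 + 0 + 1 (carry in) = 1 → bit 1, carry out 0
  col 9: 1 + 1 + 0 (carry in) = 2 → bit 0, carry out 1
  col 10: 0 + 0 + 1 (carry in) = 1 → bit 1, carry out 0
Reading bits MSB→LSB: 10110000101
Strip leading zeros: 10110000101
= 10110000101


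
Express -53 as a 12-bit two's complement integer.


Original: 000000110101
Step 1 - Invert all bits: 111111001010
Step 2 - Add 1: 111111001010 + 1
= 111111001011 (represents -53)


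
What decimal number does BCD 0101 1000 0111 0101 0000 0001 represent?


Each 4-bit group → digit:
  0101 → 5
  1000 → 8
  0111 → 7
  0101 → 5
  0000 → 0
  0001 → 1
= 587501


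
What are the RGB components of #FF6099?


Hex: #FF6099
R = FF₁₆ = 255
G = 60₁₆ = 96
B = 99₁₆ = 153
= RGB(255, 96, 153)


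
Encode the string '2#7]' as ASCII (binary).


String: '2#7]'  (4 characters)
Per-character ASCII lookup:
  '2': digits start at 48: '2' = 48 + 2 = 50 → 110010
  '#': special character: '#' = 35 → 100011
  '7': digits start at 48: '7' = 48 + 7 = 55 → 110111
  ']': special character: ']' = 93 → 1011101
= 110010 100011 110111 1011101


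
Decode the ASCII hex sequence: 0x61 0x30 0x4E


Codes (hex): 0x61 0x30 0x4E
Per-code ASCII lookup:
  0x61 = 97  (range 97-122: lowercase, 97 - 97 = 0) → 'a'
  0x30 = 48  (range 48-57: digits, 48 - 48 = 0) → '0'
  0x4E = 78  (range 65-90: uppercase, 78 - 65 = 13) → 'N'
= 'a0N'


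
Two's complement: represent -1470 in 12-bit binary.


Original: 010110111110
Step 1 - Invert all bits: 101001000001
Step 2 - Add 1: 101001000001 + 1
= 101001000010 (represents -1470)


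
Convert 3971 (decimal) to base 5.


Divide by 5 repeatedly:
3971 ÷ 5 = 794 remainder 1
794 ÷ 5 = 158 remainder 4
158 ÷ 5 = 31 remainder 3
31 ÷ 5 = 6 remainder 1
6 ÷ 5 = 1 remainder 1
1 ÷ 5 = 0 remainder 1
Reading remainders bottom-up:
= 111341


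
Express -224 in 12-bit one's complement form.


Original: 000011100000
Invert all bits:
  bit 0: 0 → 1
  bit 1: 0 → 1
  bit 2: 0 → 1
  bit 3: 0 → 1
  bit 4: 1 → 0
  bit 5: 1 → 0
  bit 6: 1 → 0
  bit 7: 0 → 1
  bit 8: 0 → 1
  bit 9: 0 → 1
  bit 10: 0 → 1
  bit 11: 0 → 1
= 111100011111


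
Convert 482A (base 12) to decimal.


Positional values (base 12):
  A × 12^0 = 10 × 1 = 10
  2 × 12^1 = 2 × 12 = 24
  8 × 12^2 = 8 × 144 = 1152
  4 × 12^3 = 4 × 1728 = 6912
Sum = 10 + 24 + 1152 + 6912
= 8098


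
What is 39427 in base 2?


Divide by 2 repeatedly:
39427 ÷ 2 = 19713 remainder 1
19713 ÷ 2 = 9856 remainder 1
9856 ÷ 2 = 4928 remainder 0
4928 ÷ 2 = 2464 remainder 0
2464 ÷ 2 = 1232 remainder 0
1232 ÷ 2 = 616 remainder 0
616 ÷ 2 = 308 remainder 0
308 ÷ 2 = 154 remainder 0
154 ÷ 2 = 77 remainder 0
77 ÷ 2 = 38 remainder 1
38 ÷ 2 = 19 remainder 0
19 ÷ 2 = 9 remainder 1
9 ÷ 2 = 4 remainder 1
4 ÷ 2 = 2 remainder 0
2 ÷ 2 = 1 remainder 0
1 ÷ 2 = 0 remainder 1
Reading remainders bottom-up:
= 1001101000000011


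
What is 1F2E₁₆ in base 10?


Positional values:
Position 0: E × 16^0 = 14 × 1 = 14
Position 1: 2 × 16^1 = 2 × 16 = 32
Position 2: F × 16^2 = 15 × 256 = 3840
Position 3: 1 × 16^3 = 1 × 4096 = 4096
Sum = 14 + 32 + 3840 + 4096
= 7982


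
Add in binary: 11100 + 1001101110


Align and add column by column (LSB to MSB, carry propagating):
  00000011100
+ 01001101110
  -----------
  col 0: 0 + 0 + 0 (carry in) = 0 → bit 0, carry out 0
  col 1: 0 + 1 + 0 (carry in) = 1 → bit 1, carry out 0
  col 2: 1 + 1 + 0 (carry in) = 2 → bit 0, carry out 1
  col 3: 1 + 1 + 1 (carry in) = 3 → bit 1, carry out 1
  col 4: 1 + 0 + 1 (carry in) = 2 → bit 0, carry out 1
  col 5: 0 + 1 + 1 (carry in) = 2 → bit 0, carry out 1
  col 6: 0 + 1 + 1 (carry in) = 2 → bit 0, carry out 1
  col 7: 0 + 0 + 1 (carry in) = 1 → bit 1, carry out 0
  col 8: 0 + 0 + 0 (carry in) = 0 → bit 0, carry out 0
  col 9: 0 + 1 + 0 (carry in) = 1 → bit 1, carry out 0
  col 10: 0 + 0 + 0 (carry in) = 0 → bit 0, carry out 0
Reading bits MSB→LSB: 01010001010
Strip leading zeros: 1010001010
= 1010001010


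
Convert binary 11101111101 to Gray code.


Binary: 11101111101
Gray code: G = B XOR (B >> 1)
B >> 1 = 01110111110
11101111101 XOR 01110111110:
  1 XOR 0 = 1
  1 XOR 1 = 0
  1 XOR 1 = 0
  0 XOR 1 = 1
  1 XOR 0 = 1
  1 XOR 1 = 0
  1 XOR 1 = 0
  1 XOR 1 = 0
  1 XOR 1 = 0
  0 XOR 1 = 1
  1 XOR 0 = 1
= 10011000011


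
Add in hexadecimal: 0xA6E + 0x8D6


Align and add column by column (LSB to MSB, each column mod 16 with carry):
  0A6E
+ 08D6
  ----
  col 0: E(14) + 6(6) + 0 (carry in) = 20 → 4(4), carry out 1
  col 1: 6(6) + D(13) + 1 (carry in) = 20 → 4(4), carry out 1
  col 2: A(10) + 8(8) + 1 (carry in) = 19 → 3(3), carry out 1
  col 3: 0(0) + 0(0) + 1 (carry in) = 1 → 1(1), carry out 0
Reading digits MSB→LSB: 1344
Strip leading zeros: 1344
= 0x1344


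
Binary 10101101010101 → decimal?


Positional values:
Bit 0: 1 × 2^0 = 1
Bit 2: 1 × 2^2 = 4
Bit 4: 1 × 2^4 = 16
Bit 6: 1 × 2^6 = 64
Bit 8: 1 × 2^8 = 256
Bit 9: 1 × 2^9 = 512
Bit 11: 1 × 2^11 = 2048
Bit 13: 1 × 2^13 = 8192
Sum = 1 + 4 + 16 + 64 + 256 + 512 + 2048 + 8192
= 11093


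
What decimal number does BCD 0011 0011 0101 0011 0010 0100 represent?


Each 4-bit group → digit:
  0011 → 3
  0011 → 3
  0101 → 5
  0011 → 3
  0010 → 2
  0100 → 4
= 335324


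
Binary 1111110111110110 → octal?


Group into 3-bit groups: 001111110111110110
  001 = 1
  111 = 7
  110 = 6
  111 = 7
  110 = 6
  110 = 6
= 0o176766


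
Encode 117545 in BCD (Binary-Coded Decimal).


Each digit → 4-bit binary:
  1 → 0001
  1 → 0001
  7 → 0111
  5 → 0101
  4 → 0100
  5 → 0101
= 0001 0001 0111 0101 0100 0101


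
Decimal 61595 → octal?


Divide by 8 repeatedly:
61595 ÷ 8 = 7699 remainder 3
7699 ÷ 8 = 962 remainder 3
962 ÷ 8 = 120 remainder 2
120 ÷ 8 = 15 remainder 0
15 ÷ 8 = 1 remainder 7
1 ÷ 8 = 0 remainder 1
Reading remainders bottom-up:
= 0o170233


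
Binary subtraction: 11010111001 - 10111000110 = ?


Align and subtract column by column (LSB to MSB, borrowing when needed):
  11010111001
- 10111000110
  -----------
  col 0: (1 - 0 borrow-in) - 0 → 1 - 0 = 1, borrow out 0
  col 1: (0 - 0 borrow-in) - 1 → borrow from next column: (0+2) - 1 = 1, borrow out 1
  col 2: (0 - 1 borrow-in) - 1 → borrow from next column: (-1+2) - 1 = 0, borrow out 1
  col 3: (1 - 1 borrow-in) - 0 → 0 - 0 = 0, borrow out 0
  col 4: (1 - 0 borrow-in) - 0 → 1 - 0 = 1, borrow out 0
  col 5: (1 - 0 borrow-in) - 0 → 1 - 0 = 1, borrow out 0
  col 6: (0 - 0 borrow-in) - 1 → borrow from next column: (0+2) - 1 = 1, borrow out 1
  col 7: (1 - 1 borrow-in) - 1 → borrow from next column: (0+2) - 1 = 1, borrow out 1
  col 8: (0 - 1 borrow-in) - 1 → borrow from next column: (-1+2) - 1 = 0, borrow out 1
  col 9: (1 - 1 borrow-in) - 0 → 0 - 0 = 0, borrow out 0
  col 10: (1 - 0 borrow-in) - 1 → 1 - 1 = 0, borrow out 0
Reading bits MSB→LSB: 00011110011
Strip leading zeros: 11110011
= 11110011


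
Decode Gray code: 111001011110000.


Gray code: 111001011110000
MSB stays the same: 1
Each subsequent bit = prev_binary XOR current_gray:
  B[1] = 1 XOR 1 = 0
  B[2] = 0 XOR 1 = 1
  B[3] = 1 XOR 0 = 1
  B[4] = 1 XOR 0 = 1
  B[5] = 1 XOR 1 = 0
  B[6] = 0 XOR 0 = 0
  B[7] = 0 XOR 1 = 1
  B[8] = 1 XOR 1 = 0
  B[9] = 0 XOR 1 = 1
  B[10] = 1 XOR 1 = 0
  B[11] = 0 XOR 0 = 0
  B[12] = 0 XOR 0 = 0
  B[13] = 0 XOR 0 = 0
  B[14] = 0 XOR 0 = 0
= 101110010100000 (23712 decimal)


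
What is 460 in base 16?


Divide by 16 repeatedly:
460 ÷ 16 = 28 remainder 12 (C)
28 ÷ 16 = 1 remainder 12 (C)
1 ÷ 16 = 0 remainder 1 (1)
Reading remainders bottom-up:
= 0x1CC


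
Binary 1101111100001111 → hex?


Group into 4-bit nibbles: 1101111100001111
  1101 = D
  1111 = F
  0000 = 0
  1111 = F
= 0xDF0F


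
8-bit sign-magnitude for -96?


Sign bit: 1 (negative)
Magnitude: 96 = 1100000
= 11100000


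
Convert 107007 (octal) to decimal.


Positional values:
Position 0: 7 × 8^0 = 7
Position 1: 0 × 8^1 = 0
Position 2: 0 × 8^2 = 0
Position 3: 7 × 8^3 = 3584
Position 4: 0 × 8^4 = 0
Position 5: 1 × 8^5 = 32768
Sum = 7 + 0 + 0 + 3584 + 0 + 32768
= 36359


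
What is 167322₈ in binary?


Each octal digit → 3 binary bits:
  1 = 001
  6 = 110
  7 = 111
  3 = 011
  2 = 010
  2 = 010
Concatenate: 001 110 111 011 010 010
= 001110111011010010


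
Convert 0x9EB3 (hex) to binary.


Each hex digit → 4 binary bits:
  9 = 1001
  E = 1110
  B = 1011
  3 = 0011
Concatenate: 1001 1110 1011 0011
= 1001111010110011


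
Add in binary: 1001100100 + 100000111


Align and add column by column (LSB to MSB, carry propagating):
  01001100100
+ 00100000111
  -----------
  col 0: 0 + 1 + 0 (carry in) = 1 → bit 1, carry out 0
  col 1: 0 + 1 + 0 (carry in) = 1 → bit 1, carry out 0
  col 2: 1 + 1 + 0 (carry in) = 2 → bit 0, carry out 1
  col 3: 0 + 0 + 1 (carry in) = 1 → bit 1, carry out 0
  col 4: 0 + 0 + 0 (carry in) = 0 → bit 0, carry out 0
  col 5: 1 + 0 + 0 (carry in) = 1 → bit 1, carry out 0
  col 6: 1 + 0 + 0 (carry in) = 1 → bit 1, carry out 0
  col 7: 0 + 0 + 0 (carry in) = 0 → bit 0, carry out 0
  col 8: 0 + 1 + 0 (carry in) = 1 → bit 1, carry out 0
  col 9: 1 + 0 + 0 (carry in) = 1 → bit 1, carry out 0
  col 10: 0 + 0 + 0 (carry in) = 0 → bit 0, carry out 0
Reading bits MSB→LSB: 01101101011
Strip leading zeros: 1101101011
= 1101101011


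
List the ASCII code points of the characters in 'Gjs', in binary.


String: 'Gjs'  (3 characters)
Per-character ASCII lookup:
  'G': uppercase starts at 65: 'G' = 65 + 6 = 71 → 1000111
  'j': lowercase starts at 97: 'j' = 97 + 9 = 106 → 1101010
  's': lowercase starts at 97: 's' = 97 + 18 = 115 → 1110011
= 1000111 1101010 1110011


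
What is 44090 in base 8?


Divide by 8 repeatedly:
44090 ÷ 8 = 5511 remainder 2
5511 ÷ 8 = 688 remainder 7
688 ÷ 8 = 86 remainder 0
86 ÷ 8 = 10 remainder 6
10 ÷ 8 = 1 remainder 2
1 ÷ 8 = 0 remainder 1
Reading remainders bottom-up:
= 0o126072


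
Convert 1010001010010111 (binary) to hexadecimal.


Group into 4-bit nibbles: 1010001010010111
  1010 = A
  0010 = 2
  1001 = 9
  0111 = 7
= 0xA297


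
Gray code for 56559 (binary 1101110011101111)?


Binary: 1101110011101111
Gray code: G = B XOR (B >> 1)
B >> 1 = 0110111001110111
1101110011101111 XOR 0110111001110111:
  1 XOR 0 = 1
  1 XOR 1 = 0
  0 XOR 1 = 1
  1 XOR 0 = 1
  1 XOR 1 = 0
  1 XOR 1 = 0
  0 XOR 1 = 1
  0 XOR 0 = 0
  1 XOR 0 = 1
  1 XOR 1 = 0
  1 XOR 1 = 0
  0 XOR 1 = 1
  1 XOR 0 = 1
  1 XOR 1 = 0
  1 XOR 1 = 0
  1 XOR 1 = 0
= 1011001010011000


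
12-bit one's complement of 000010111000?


Original: 000010111000
Invert all bits:
  bit 0: 0 → 1
  bit 1: 0 → 1
  bit 2: 0 → 1
  bit 3: 0 → 1
  bit 4: 1 → 0
  bit 5: 0 → 1
  bit 6: 1 → 0
  bit 7: 1 → 0
  bit 8: 1 → 0
  bit 9: 0 → 1
  bit 10: 0 → 1
  bit 11: 0 → 1
= 111101000111


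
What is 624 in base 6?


Divide by 6 repeatedly:
624 ÷ 6 = 104 remainder 0
104 ÷ 6 = 17 remainder 2
17 ÷ 6 = 2 remainder 5
2 ÷ 6 = 0 remainder 2
Reading remainders bottom-up:
= 2520


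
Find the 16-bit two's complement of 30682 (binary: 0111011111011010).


Original: 0111011111011010
Step 1 - Invert all bits: 1000100000100101
Step 2 - Add 1: 1000100000100101 + 1
= 1000100000100110 (represents -30682)


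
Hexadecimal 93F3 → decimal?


Positional values:
Position 0: 3 × 16^0 = 3 × 1 = 3
Position 1: F × 16^1 = 15 × 16 = 240
Position 2: 3 × 16^2 = 3 × 256 = 768
Position 3: 9 × 16^3 = 9 × 4096 = 36864
Sum = 3 + 240 + 768 + 36864
= 37875


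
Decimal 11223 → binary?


Divide by 2 repeatedly:
11223 ÷ 2 = 5611 remainder 1
5611 ÷ 2 = 2805 remainder 1
2805 ÷ 2 = 1402 remainder 1
1402 ÷ 2 = 701 remainder 0
701 ÷ 2 = 350 remainder 1
350 ÷ 2 = 175 remainder 0
175 ÷ 2 = 87 remainder 1
87 ÷ 2 = 43 remainder 1
43 ÷ 2 = 21 remainder 1
21 ÷ 2 = 10 remainder 1
10 ÷ 2 = 5 remainder 0
5 ÷ 2 = 2 remainder 1
2 ÷ 2 = 1 remainder 0
1 ÷ 2 = 0 remainder 1
Reading remainders bottom-up:
= 10101111010111


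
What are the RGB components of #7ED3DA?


Hex: #7ED3DA
R = 7E₁₆ = 126
G = D3₁₆ = 211
B = DA₁₆ = 218
= RGB(126, 211, 218)


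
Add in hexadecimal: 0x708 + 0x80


Align and add column by column (LSB to MSB, each column mod 16 with carry):
  0708
+ 0080
  ----
  col 0: 8(8) + 0(0) + 0 (carry in) = 8 → 8(8), carry out 0
  col 1: 0(0) + 8(8) + 0 (carry in) = 8 → 8(8), carry out 0
  col 2: 7(7) + 0(0) + 0 (carry in) = 7 → 7(7), carry out 0
  col 3: 0(0) + 0(0) + 0 (carry in) = 0 → 0(0), carry out 0
Reading digits MSB→LSB: 0788
Strip leading zeros: 788
= 0x788


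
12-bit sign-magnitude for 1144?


Sign bit: 0 (positive)
Magnitude: 1144 = 10001111000
= 010001111000


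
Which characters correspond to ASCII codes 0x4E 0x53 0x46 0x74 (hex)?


Codes (hex): 0x4E 0x53 0x46 0x74
Per-code ASCII lookup:
  0x4E = 78  (range 65-90: uppercase, 78 - 65 = 13) → 'N'
  0x53 = 83  (range 65-90: uppercase, 83 - 65 = 18) → 'S'
  0x46 = 70  (range 65-90: uppercase, 70 - 65 = 5) → 'F'
  0x74 = 116  (range 97-122: lowercase, 116 - 97 = 19) → 't'
= 'NSFt'


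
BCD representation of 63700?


Each digit → 4-bit binary:
  6 → 0110
  3 → 0011
  7 → 0111
  0 → 0000
  0 → 0000
= 0110 0011 0111 0000 0000


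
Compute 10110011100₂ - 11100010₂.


Align and subtract column by column (LSB to MSB, borrowing when needed):
  10110011100
- 00011100010
  -----------
  col 0: (0 - 0 borrow-in) - 0 → 0 - 0 = 0, borrow out 0
  col 1: (0 - 0 borrow-in) - 1 → borrow from next column: (0+2) - 1 = 1, borrow out 1
  col 2: (1 - 1 borrow-in) - 0 → 0 - 0 = 0, borrow out 0
  col 3: (1 - 0 borrow-in) - 0 → 1 - 0 = 1, borrow out 0
  col 4: (1 - 0 borrow-in) - 0 → 1 - 0 = 1, borrow out 0
  col 5: (0 - 0 borrow-in) - 1 → borrow from next column: (0+2) - 1 = 1, borrow out 1
  col 6: (0 - 1 borrow-in) - 1 → borrow from next column: (-1+2) - 1 = 0, borrow out 1
  col 7: (1 - 1 borrow-in) - 1 → borrow from next column: (0+2) - 1 = 1, borrow out 1
  col 8: (1 - 1 borrow-in) - 0 → 0 - 0 = 0, borrow out 0
  col 9: (0 - 0 borrow-in) - 0 → 0 - 0 = 0, borrow out 0
  col 10: (1 - 0 borrow-in) - 0 → 1 - 0 = 1, borrow out 0
Reading bits MSB→LSB: 10010111010
Strip leading zeros: 10010111010
= 10010111010


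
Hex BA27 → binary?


Each hex digit → 4 binary bits:
  B = 1011
  A = 1010
  2 = 0010
  7 = 0111
Concatenate: 1011 1010 0010 0111
= 1011101000100111


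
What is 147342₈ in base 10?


Positional values:
Position 0: 2 × 8^0 = 2
Position 1: 4 × 8^1 = 32
Position 2: 3 × 8^2 = 192
Position 3: 7 × 8^3 = 3584
Position 4: 4 × 8^4 = 16384
Position 5: 1 × 8^5 = 32768
Sum = 2 + 32 + 192 + 3584 + 16384 + 32768
= 52962


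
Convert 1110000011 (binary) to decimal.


Positional values:
Bit 0: 1 × 2^0 = 1
Bit 1: 1 × 2^1 = 2
Bit 7: 1 × 2^7 = 128
Bit 8: 1 × 2^8 = 256
Bit 9: 1 × 2^9 = 512
Sum = 1 + 2 + 128 + 256 + 512
= 899


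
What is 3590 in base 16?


Divide by 16 repeatedly:
3590 ÷ 16 = 224 remainder 6 (6)
224 ÷ 16 = 14 remainder 0 (0)
14 ÷ 16 = 0 remainder 14 (E)
Reading remainders bottom-up:
= 0xE06


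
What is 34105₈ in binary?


Each octal digit → 3 binary bits:
  3 = 011
  4 = 100
  1 = 001
  0 = 000
  5 = 101
Concatenate: 011 100 001 000 101
= 011100001000101


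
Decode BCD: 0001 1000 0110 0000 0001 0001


Each 4-bit group → digit:
  0001 → 1
  1000 → 8
  0110 → 6
  0000 → 0
  0001 → 1
  0001 → 1
= 186011


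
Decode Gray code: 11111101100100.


Gray code: 11111101100100
MSB stays the same: 1
Each subsequent bit = prev_binary XOR current_gray:
  B[1] = 1 XOR 1 = 0
  B[2] = 0 XOR 1 = 1
  B[3] = 1 XOR 1 = 0
  B[4] = 0 XOR 1 = 1
  B[5] = 1 XOR 1 = 0
  B[6] = 0 XOR 0 = 0
  B[7] = 0 XOR 1 = 1
  B[8] = 1 XOR 1 = 0
  B[9] = 0 XOR 0 = 0
  B[10] = 0 XOR 0 = 0
  B[11] = 0 XOR 1 = 1
  B[12] = 1 XOR 0 = 1
  B[13] = 1 XOR 0 = 1
= 10101001000111 (10823 decimal)


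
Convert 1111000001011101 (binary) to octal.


Group into 3-bit groups: 001111000001011101
  001 = 1
  111 = 7
  000 = 0
  001 = 1
  011 = 3
  101 = 5
= 0o170135


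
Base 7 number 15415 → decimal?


Positional values (base 7):
  5 × 7^0 = 5 × 1 = 5
  1 × 7^1 = 1 × 7 = 7
  4 × 7^2 = 4 × 49 = 196
  5 × 7^3 = 5 × 343 = 1715
  1 × 7^4 = 1 × 2401 = 2401
Sum = 5 + 7 + 196 + 1715 + 2401
= 4324


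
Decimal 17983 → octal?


Divide by 8 repeatedly:
17983 ÷ 8 = 2247 remainder 7
2247 ÷ 8 = 280 remainder 7
280 ÷ 8 = 35 remainder 0
35 ÷ 8 = 4 remainder 3
4 ÷ 8 = 0 remainder 4
Reading remainders bottom-up:
= 0o43077


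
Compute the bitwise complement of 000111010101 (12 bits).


Original: 000111010101
Invert all bits:
  bit 0: 0 → 1
  bit 1: 0 → 1
  bit 2: 0 → 1
  bit 3: 1 → 0
  bit 4: 1 → 0
  bit 5: 1 → 0
  bit 6: 0 → 1
  bit 7: 1 → 0
  bit 8: 0 → 1
  bit 9: 1 → 0
  bit 10: 0 → 1
  bit 11: 1 → 0
= 111000101010


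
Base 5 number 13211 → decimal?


Positional values (base 5):
  1 × 5^0 = 1 × 1 = 1
  1 × 5^1 = 1 × 5 = 5
  2 × 5^2 = 2 × 25 = 50
  3 × 5^3 = 3 × 125 = 375
  1 × 5^4 = 1 × 625 = 625
Sum = 1 + 5 + 50 + 375 + 625
= 1056


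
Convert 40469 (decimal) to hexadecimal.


Divide by 16 repeatedly:
40469 ÷ 16 = 2529 remainder 5 (5)
2529 ÷ 16 = 158 remainder 1 (1)
158 ÷ 16 = 9 remainder 14 (E)
9 ÷ 16 = 0 remainder 9 (9)
Reading remainders bottom-up:
= 0x9E15


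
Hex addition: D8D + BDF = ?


Align and add column by column (LSB to MSB, each column mod 16 with carry):
  0D8D
+ 0BDF
  ----
  col 0: D(13) + F(15) + 0 (carry in) = 28 → C(12), carry out 1
  col 1: 8(8) + D(13) + 1 (carry in) = 22 → 6(6), carry out 1
  col 2: D(13) + B(11) + 1 (carry in) = 25 → 9(9), carry out 1
  col 3: 0(0) + 0(0) + 1 (carry in) = 1 → 1(1), carry out 0
Reading digits MSB→LSB: 196C
Strip leading zeros: 196C
= 0x196C


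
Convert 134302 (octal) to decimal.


Positional values:
Position 0: 2 × 8^0 = 2
Position 1: 0 × 8^1 = 0
Position 2: 3 × 8^2 = 192
Position 3: 4 × 8^3 = 2048
Position 4: 3 × 8^4 = 12288
Position 5: 1 × 8^5 = 32768
Sum = 2 + 0 + 192 + 2048 + 12288 + 32768
= 47298


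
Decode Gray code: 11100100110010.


Gray code: 11100100110010
MSB stays the same: 1
Each subsequent bit = prev_binary XOR current_gray:
  B[1] = 1 XOR 1 = 0
  B[2] = 0 XOR 1 = 1
  B[3] = 1 XOR 0 = 1
  B[4] = 1 XOR 0 = 1
  B[5] = 1 XOR 1 = 0
  B[6] = 0 XOR 0 = 0
  B[7] = 0 XOR 0 = 0
  B[8] = 0 XOR 1 = 1
  B[9] = 1 XOR 1 = 0
  B[10] = 0 XOR 0 = 0
  B[11] = 0 XOR 0 = 0
  B[12] = 0 XOR 1 = 1
  B[13] = 1 XOR 0 = 1
= 10111000100011 (11811 decimal)


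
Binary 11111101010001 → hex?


Group into 4-bit nibbles: 0011111101010001
  0011 = 3
  1111 = F
  0101 = 5
  0001 = 1
= 0x3F51


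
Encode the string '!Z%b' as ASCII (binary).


String: '!Z%b'  (4 characters)
Per-character ASCII lookup:
  '!': special character: '!' = 33 → 100001
  'Z': uppercase starts at 65: 'Z' = 65 + 25 = 90 → 1011010
  '%': special character: '%' = 37 → 100101
  'b': lowercase starts at 97: 'b' = 97 + 1 = 98 → 1100010
= 100001 1011010 100101 1100010


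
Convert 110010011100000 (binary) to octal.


Group into 3-bit groups: 110010011100000
  110 = 6
  010 = 2
  011 = 3
  100 = 4
  000 = 0
= 0o62340


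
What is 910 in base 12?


Divide by 12 repeatedly:
910 ÷ 12 = 75 remainder 10
75 ÷ 12 = 6 remainder 3
6 ÷ 12 = 0 remainder 6
Reading remainders bottom-up:
= 63A


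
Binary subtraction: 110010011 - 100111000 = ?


Align and subtract column by column (LSB to MSB, borrowing when needed):
  110010011
- 100111000
  ---------
  col 0: (1 - 0 borrow-in) - 0 → 1 - 0 = 1, borrow out 0
  col 1: (1 - 0 borrow-in) - 0 → 1 - 0 = 1, borrow out 0
  col 2: (0 - 0 borrow-in) - 0 → 0 - 0 = 0, borrow out 0
  col 3: (0 - 0 borrow-in) - 1 → borrow from next column: (0+2) - 1 = 1, borrow out 1
  col 4: (1 - 1 borrow-in) - 1 → borrow from next column: (0+2) - 1 = 1, borrow out 1
  col 5: (0 - 1 borrow-in) - 1 → borrow from next column: (-1+2) - 1 = 0, borrow out 1
  col 6: (0 - 1 borrow-in) - 0 → borrow from next column: (-1+2) - 0 = 1, borrow out 1
  col 7: (1 - 1 borrow-in) - 0 → 0 - 0 = 0, borrow out 0
  col 8: (1 - 0 borrow-in) - 1 → 1 - 1 = 0, borrow out 0
Reading bits MSB→LSB: 001011011
Strip leading zeros: 1011011
= 1011011


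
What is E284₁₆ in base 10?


Positional values:
Position 0: 4 × 16^0 = 4 × 1 = 4
Position 1: 8 × 16^1 = 8 × 16 = 128
Position 2: 2 × 16^2 = 2 × 256 = 512
Position 3: E × 16^3 = 14 × 4096 = 57344
Sum = 4 + 128 + 512 + 57344
= 57988


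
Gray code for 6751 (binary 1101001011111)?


Binary: 1101001011111
Gray code: G = B XOR (B >> 1)
B >> 1 = 0110100101111
1101001011111 XOR 0110100101111:
  1 XOR 0 = 1
  1 XOR 1 = 0
  0 XOR 1 = 1
  1 XOR 0 = 1
  0 XOR 1 = 1
  0 XOR 0 = 0
  1 XOR 0 = 1
  0 XOR 1 = 1
  1 XOR 0 = 1
  1 XOR 1 = 0
  1 XOR 1 = 0
  1 XOR 1 = 0
  1 XOR 1 = 0
= 1011101110000


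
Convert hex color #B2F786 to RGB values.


Hex: #B2F786
R = B2₁₆ = 178
G = F7₁₆ = 247
B = 86₁₆ = 134
= RGB(178, 247, 134)


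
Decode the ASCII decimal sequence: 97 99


Codes (decimal): 97 99
Per-code ASCII lookup:
  97  (range 97-122: lowercase, 97 - 97 = 0) → 'a'
  99  (range 97-122: lowercase, 99 - 97 = 2) → 'c'
= 'ac'


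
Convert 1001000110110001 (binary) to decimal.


Positional values:
Bit 0: 1 × 2^0 = 1
Bit 4: 1 × 2^4 = 16
Bit 5: 1 × 2^5 = 32
Bit 7: 1 × 2^7 = 128
Bit 8: 1 × 2^8 = 256
Bit 12: 1 × 2^12 = 4096
Bit 15: 1 × 2^15 = 32768
Sum = 1 + 16 + 32 + 128 + 256 + 4096 + 32768
= 37297


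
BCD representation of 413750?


Each digit → 4-bit binary:
  4 → 0100
  1 → 0001
  3 → 0011
  7 → 0111
  5 → 0101
  0 → 0000
= 0100 0001 0011 0111 0101 0000


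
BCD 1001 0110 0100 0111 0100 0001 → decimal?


Each 4-bit group → digit:
  1001 → 9
  0110 → 6
  0100 → 4
  0111 → 7
  0100 → 4
  0001 → 1
= 964741


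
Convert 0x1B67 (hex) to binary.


Each hex digit → 4 binary bits:
  1 = 0001
  B = 1011
  6 = 0110
  7 = 0111
Concatenate: 0001 1011 0110 0111
= 0001101101100111


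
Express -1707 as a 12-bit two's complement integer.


Original: 011010101011
Step 1 - Invert all bits: 100101010100
Step 2 - Add 1: 100101010100 + 1
= 100101010101 (represents -1707)


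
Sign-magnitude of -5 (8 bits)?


Sign bit: 1 (negative)
Magnitude: 5 = 0000101
= 10000101


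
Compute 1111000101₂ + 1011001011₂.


Align and add column by column (LSB to MSB, carry propagating):
  01111000101
+ 01011001011
  -----------
  col 0: 1 + 1 + 0 (carry in) = 2 → bit 0, carry out 1
  col 1: 0 + 1 + 1 (carry in) = 2 → bit 0, carry out 1
  col 2: 1 + 0 + 1 (carry in) = 2 → bit 0, carry out 1
  col 3: 0 + 1 + 1 (carry in) = 2 → bit 0, carry out 1
  col 4: 0 + 0 + 1 (carry in) = 1 → bit 1, carry out 0
  col 5: 0 + 0 + 0 (carry in) = 0 → bit 0, carry out 0
  col 6: 1 + 1 + 0 (carry in) = 2 → bit 0, carry out 1
  col 7: 1 + 1 + 1 (carry in) = 3 → bit 1, carry out 1
  col 8: 1 + 0 + 1 (carry in) = 2 → bit 0, carry out 1
  col 9: 1 + 1 + 1 (carry in) = 3 → bit 1, carry out 1
  col 10: 0 + 0 + 1 (carry in) = 1 → bit 1, carry out 0
Reading bits MSB→LSB: 11010010000
Strip leading zeros: 11010010000
= 11010010000


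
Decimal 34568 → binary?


Divide by 2 repeatedly:
34568 ÷ 2 = 17284 remainder 0
17284 ÷ 2 = 8642 remainder 0
8642 ÷ 2 = 4321 remainder 0
4321 ÷ 2 = 2160 remainder 1
2160 ÷ 2 = 1080 remainder 0
1080 ÷ 2 = 540 remainder 0
540 ÷ 2 = 270 remainder 0
270 ÷ 2 = 135 remainder 0
135 ÷ 2 = 67 remainder 1
67 ÷ 2 = 33 remainder 1
33 ÷ 2 = 16 remainder 1
16 ÷ 2 = 8 remainder 0
8 ÷ 2 = 4 remainder 0
4 ÷ 2 = 2 remainder 0
2 ÷ 2 = 1 remainder 0
1 ÷ 2 = 0 remainder 1
Reading remainders bottom-up:
= 1000011100001000


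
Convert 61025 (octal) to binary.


Each octal digit → 3 binary bits:
  6 = 110
  1 = 001
  0 = 000
  2 = 010
  5 = 101
Concatenate: 110 001 000 010 101
= 110001000010101


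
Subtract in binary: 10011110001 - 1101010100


Align and subtract column by column (LSB to MSB, borrowing when needed):
  10011110001
- 01101010100
  -----------
  col 0: (1 - 0 borrow-in) - 0 → 1 - 0 = 1, borrow out 0
  col 1: (0 - 0 borrow-in) - 0 → 0 - 0 = 0, borrow out 0
  col 2: (0 - 0 borrow-in) - 1 → borrow from next column: (0+2) - 1 = 1, borrow out 1
  col 3: (0 - 1 borrow-in) - 0 → borrow from next column: (-1+2) - 0 = 1, borrow out 1
  col 4: (1 - 1 borrow-in) - 1 → borrow from next column: (0+2) - 1 = 1, borrow out 1
  col 5: (1 - 1 borrow-in) - 0 → 0 - 0 = 0, borrow out 0
  col 6: (1 - 0 borrow-in) - 1 → 1 - 1 = 0, borrow out 0
  col 7: (1 - 0 borrow-in) - 0 → 1 - 0 = 1, borrow out 0
  col 8: (0 - 0 borrow-in) - 1 → borrow from next column: (0+2) - 1 = 1, borrow out 1
  col 9: (0 - 1 borrow-in) - 1 → borrow from next column: (-1+2) - 1 = 0, borrow out 1
  col 10: (1 - 1 borrow-in) - 0 → 0 - 0 = 0, borrow out 0
Reading bits MSB→LSB: 00110011101
Strip leading zeros: 110011101
= 110011101


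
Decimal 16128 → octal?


Divide by 8 repeatedly:
16128 ÷ 8 = 2016 remainder 0
2016 ÷ 8 = 252 remainder 0
252 ÷ 8 = 31 remainder 4
31 ÷ 8 = 3 remainder 7
3 ÷ 8 = 0 remainder 3
Reading remainders bottom-up:
= 0o37400


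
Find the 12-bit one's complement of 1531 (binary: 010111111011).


Original: 010111111011
Invert all bits:
  bit 0: 0 → 1
  bit 1: 1 → 0
  bit 2: 0 → 1
  bit 3: 1 → 0
  bit 4: 1 → 0
  bit 5: 1 → 0
  bit 6: 1 → 0
  bit 7: 1 → 0
  bit 8: 1 → 0
  bit 9: 0 → 1
  bit 10: 1 → 0
  bit 11: 1 → 0
= 101000000100


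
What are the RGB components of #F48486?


Hex: #F48486
R = F4₁₆ = 244
G = 84₁₆ = 132
B = 86₁₆ = 134
= RGB(244, 132, 134)


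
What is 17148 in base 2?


Divide by 2 repeatedly:
17148 ÷ 2 = 8574 remainder 0
8574 ÷ 2 = 4287 remainder 0
4287 ÷ 2 = 2143 remainder 1
2143 ÷ 2 = 1071 remainder 1
1071 ÷ 2 = 535 remainder 1
535 ÷ 2 = 267 remainder 1
267 ÷ 2 = 133 remainder 1
133 ÷ 2 = 66 remainder 1
66 ÷ 2 = 33 remainder 0
33 ÷ 2 = 16 remainder 1
16 ÷ 2 = 8 remainder 0
8 ÷ 2 = 4 remainder 0
4 ÷ 2 = 2 remainder 0
2 ÷ 2 = 1 remainder 0
1 ÷ 2 = 0 remainder 1
Reading remainders bottom-up:
= 100001011111100
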